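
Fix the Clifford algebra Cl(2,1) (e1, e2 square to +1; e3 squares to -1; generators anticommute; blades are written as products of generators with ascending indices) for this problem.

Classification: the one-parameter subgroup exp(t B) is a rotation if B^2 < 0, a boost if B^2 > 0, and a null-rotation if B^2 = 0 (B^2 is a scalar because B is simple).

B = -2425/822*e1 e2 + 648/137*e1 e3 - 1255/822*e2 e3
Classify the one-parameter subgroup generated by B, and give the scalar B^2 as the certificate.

B^2 term by term: the squares give (-2425/822)^2*(e1 e2)^2 + (648/137)^2*(e1 e3)^2 + (-1255/822)^2*(e2 e3)^2 = 5880625/675684*(-1) + 419904/18769*(+1) + 1575025/675684*(+1) = 16 (each basis 2-blade squares to minus the product of its generators' squares); cross terms between blades sharing an index anticommute and cancel. So B^2 = 16.
Answer: boost, certificate B^2 = 16. Why this suffices: the scalar 16 survives any versor conjugation, so its sign alone determines the class however B is presented.


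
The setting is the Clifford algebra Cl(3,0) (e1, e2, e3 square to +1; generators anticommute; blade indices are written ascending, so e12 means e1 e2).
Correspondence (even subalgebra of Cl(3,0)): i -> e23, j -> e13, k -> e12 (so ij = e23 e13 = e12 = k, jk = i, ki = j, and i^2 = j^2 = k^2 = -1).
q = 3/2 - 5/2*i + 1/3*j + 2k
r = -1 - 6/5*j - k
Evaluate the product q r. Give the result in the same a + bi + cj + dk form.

In blades: q = 3/2 + 2*e12 + 1/3*e13 - 5/2*e23, r = -1 - e12 - 6/5*e13.
Distribute q over r term by term (generator squares from the signature, products reordered to ascending indices): (3/2)*r = -3/2 - 3/2*e12 - 9/5*e13; (2*e12)*r = 2 - 2*e12 + 12/5*e23; (1/3*e13)*r = 2/5 - 1/3*e13 - 1/3*e23; (-5/2*e23)*r = 3*e12 - 5/2*e13 + 5/2*e23.
Sum: 9/10 - 1/2*e12 - 139/30*e13 + 137/30*e23; translating back through the correspondence:
Answer: 9/10 + 137/30*i - 139/30*j - 1/2*k


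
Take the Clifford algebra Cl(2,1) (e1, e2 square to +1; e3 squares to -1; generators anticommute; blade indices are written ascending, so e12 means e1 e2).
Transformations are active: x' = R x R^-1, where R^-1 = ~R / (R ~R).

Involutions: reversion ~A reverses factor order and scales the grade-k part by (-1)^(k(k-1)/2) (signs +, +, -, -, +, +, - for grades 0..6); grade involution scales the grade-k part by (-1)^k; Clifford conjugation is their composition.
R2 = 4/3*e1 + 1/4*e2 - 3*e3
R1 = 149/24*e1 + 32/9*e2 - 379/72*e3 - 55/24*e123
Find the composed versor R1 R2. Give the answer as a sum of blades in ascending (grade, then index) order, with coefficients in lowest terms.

Distribute over the terms of R2 (each basis-blade product reordered to ascending indices, repeated generators contracted through their squares):
R1 (4/3*e1) = 149/18 - 128/27*e12 + 379/54*e13 - 55/18*e23
R1 (1/4*e2) = 8/9 + 149/96*e12 + 55/96*e13 + 379/288*e23
R1 (-3*e3) = -379/24 - 55/8*e12 - 149/8*e13 - 32/3*e23
Summing the partial products and collecting blades:
Answer: -53/8 - 8695/864*e12 - 9533/864*e13 - 397/32*e23


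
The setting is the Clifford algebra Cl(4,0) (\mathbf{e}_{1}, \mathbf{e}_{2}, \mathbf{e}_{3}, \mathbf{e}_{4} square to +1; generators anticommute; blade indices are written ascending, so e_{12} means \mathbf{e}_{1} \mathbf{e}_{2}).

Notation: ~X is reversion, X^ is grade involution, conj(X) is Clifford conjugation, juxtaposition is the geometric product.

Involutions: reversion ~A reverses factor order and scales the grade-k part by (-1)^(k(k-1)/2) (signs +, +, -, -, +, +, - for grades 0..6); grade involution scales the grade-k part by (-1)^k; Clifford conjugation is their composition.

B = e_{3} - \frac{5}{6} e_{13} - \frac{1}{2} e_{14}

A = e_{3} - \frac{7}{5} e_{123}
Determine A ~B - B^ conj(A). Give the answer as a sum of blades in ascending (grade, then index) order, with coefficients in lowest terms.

first term: 1 - \frac{5}{6} e_{1} - \frac{7}{6} e_{2} - \frac{7}{5} e_{12} - \frac{1}{2} e_{134} - \frac{7}{10} e_{234}
second term: 1 + \frac{5}{6} e_{1} + \frac{7}{6} e_{2} + \frac{7}{5} e_{12} - \frac{1}{2} e_{134} - \frac{7}{10} e_{234}
Answer: -\frac{5}{3} e_{1} - \frac{7}{3} e_{2} - \frac{14}{5} e_{12}


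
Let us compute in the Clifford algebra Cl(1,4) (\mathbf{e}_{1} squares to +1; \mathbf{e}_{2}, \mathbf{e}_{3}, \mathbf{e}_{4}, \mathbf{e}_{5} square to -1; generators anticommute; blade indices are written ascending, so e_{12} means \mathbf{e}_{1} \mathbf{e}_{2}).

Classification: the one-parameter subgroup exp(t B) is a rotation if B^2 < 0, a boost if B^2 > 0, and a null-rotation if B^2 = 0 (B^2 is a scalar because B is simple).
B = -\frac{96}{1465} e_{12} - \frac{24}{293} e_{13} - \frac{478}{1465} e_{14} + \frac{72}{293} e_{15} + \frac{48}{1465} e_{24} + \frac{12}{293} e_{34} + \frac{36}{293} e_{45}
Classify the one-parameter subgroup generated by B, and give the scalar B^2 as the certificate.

B^2 term by term: the squares give (-\frac{96}{1465})^2*(e_{12})^2 + (-\frac{24}{293})^2*(e_{13})^2 + (-\frac{478}{1465})^2*(e_{14})^2 + (\frac{72}{293})^2*(e_{15})^2 + (\frac{48}{1465})^2*(e_{24})^2 + (\frac{12}{293})^2*(e_{34})^2 + (\frac{36}{293})^2*(e_{45})^2 = \frac{9216}{2146225}*(+1) + \frac{576}{85849}*(+1) + \frac{228484}{2146225}*(+1) + \frac{5184}{85849}*(+1) + \frac{2304}{2146225}*(-1) + \frac{144}{85849}*(-1) + \frac{1296}{85849}*(-1) = \frac{4}{25} (each basis 2-blade squares to minus the product of its generators' squares); cross terms between blades sharing an index anticommute and cancel; the commuting (index-disjoint) pairs give grade-4 terms 2*c*c'*(blade product), which cancel blade by blade — e_{1234}: -\frac{2304}{429245} + \frac{2304}{429245} = 0; e_{1245}: -\frac{6912}{429245} + \frac{6912}{429245} = 0; e_{1345}: -\frac{1728}{85849} + \frac{1728}{85849} = 0 — confirming B is simple. So B^2 = \frac{4}{25}.
Answer: boost, certificate B^2 = \frac{4}{25}. One invariant decides it: the square \frac{4}{25} survives every conjugation, and its sign is exactly the classification.


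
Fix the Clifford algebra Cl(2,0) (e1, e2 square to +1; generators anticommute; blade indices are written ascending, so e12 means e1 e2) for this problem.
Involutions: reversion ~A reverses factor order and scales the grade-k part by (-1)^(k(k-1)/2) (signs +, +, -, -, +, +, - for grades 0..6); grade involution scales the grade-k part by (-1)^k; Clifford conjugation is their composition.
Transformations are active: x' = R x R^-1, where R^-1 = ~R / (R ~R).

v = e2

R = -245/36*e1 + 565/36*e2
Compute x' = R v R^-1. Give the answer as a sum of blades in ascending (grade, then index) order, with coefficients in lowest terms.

~R = -245/36*e1 + 565/36*e2, and R ~R = 189625/648, so R^-1 = ~R / (189625/648).
R v = 565/36 - 245/36*e12
Answer: -5537/7585*e1 + 5184/7585*e2


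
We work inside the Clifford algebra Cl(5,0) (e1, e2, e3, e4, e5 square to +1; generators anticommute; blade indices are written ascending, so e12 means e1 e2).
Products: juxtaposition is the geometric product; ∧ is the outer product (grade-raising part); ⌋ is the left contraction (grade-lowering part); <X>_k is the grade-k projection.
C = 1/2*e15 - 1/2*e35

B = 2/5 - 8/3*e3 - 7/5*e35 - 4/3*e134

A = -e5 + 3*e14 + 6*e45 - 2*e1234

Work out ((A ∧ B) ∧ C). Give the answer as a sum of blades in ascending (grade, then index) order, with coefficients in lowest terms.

step 1: -2/5*e5 + 6/5*e14 - 8/3*e35 + 12/5*e45 + 8*e134 - 16*e345 - 4/5*e1234 + 43/15*e1345
step 2: 3/5*e1345
Answer: 3/5*e1345


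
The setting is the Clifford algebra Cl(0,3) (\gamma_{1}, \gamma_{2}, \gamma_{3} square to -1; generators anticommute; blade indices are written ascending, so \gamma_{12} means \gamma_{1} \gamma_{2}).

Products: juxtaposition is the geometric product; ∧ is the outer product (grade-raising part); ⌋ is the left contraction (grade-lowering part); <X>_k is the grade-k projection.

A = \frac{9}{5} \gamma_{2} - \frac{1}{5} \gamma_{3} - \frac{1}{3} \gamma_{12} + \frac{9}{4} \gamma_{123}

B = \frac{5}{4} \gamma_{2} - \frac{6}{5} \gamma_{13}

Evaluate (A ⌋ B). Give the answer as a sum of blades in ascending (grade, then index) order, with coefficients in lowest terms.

step 1: -\frac{9}{4} + \frac{6}{25} \gamma_{1}
Answer: -\frac{9}{4} + \frac{6}{25} \gamma_{1}


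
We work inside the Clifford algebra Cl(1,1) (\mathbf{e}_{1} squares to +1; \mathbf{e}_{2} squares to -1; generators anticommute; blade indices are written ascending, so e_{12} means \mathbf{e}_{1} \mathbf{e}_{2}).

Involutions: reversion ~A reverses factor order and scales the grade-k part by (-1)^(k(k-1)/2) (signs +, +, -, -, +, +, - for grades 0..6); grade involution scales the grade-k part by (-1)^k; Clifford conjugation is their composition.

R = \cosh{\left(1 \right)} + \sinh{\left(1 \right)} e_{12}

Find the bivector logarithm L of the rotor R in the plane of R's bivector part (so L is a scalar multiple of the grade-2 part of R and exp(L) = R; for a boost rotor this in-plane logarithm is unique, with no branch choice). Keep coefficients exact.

The scalar part of R is \cosh{\left(1 \right)}, which determines |rapidity| via cosh; the sign lives in the bivector part, and pairing them (bivector part over sinh of the rapidity = the plane) gives the unique in-plane L = rapidity * plane.
Concretely: cosh(rapidity) = \cosh{\left(1 \right)} gives rapidity = ±1, and since rapidity/sinh(rapidity) is even the sign is immaterial: L = (rapidity/sinh(rapidity)) * <R>_2 = (\frac{1}{\sinh{\left(1 \right)}}) * <R>_2.
Answer: e_{12}


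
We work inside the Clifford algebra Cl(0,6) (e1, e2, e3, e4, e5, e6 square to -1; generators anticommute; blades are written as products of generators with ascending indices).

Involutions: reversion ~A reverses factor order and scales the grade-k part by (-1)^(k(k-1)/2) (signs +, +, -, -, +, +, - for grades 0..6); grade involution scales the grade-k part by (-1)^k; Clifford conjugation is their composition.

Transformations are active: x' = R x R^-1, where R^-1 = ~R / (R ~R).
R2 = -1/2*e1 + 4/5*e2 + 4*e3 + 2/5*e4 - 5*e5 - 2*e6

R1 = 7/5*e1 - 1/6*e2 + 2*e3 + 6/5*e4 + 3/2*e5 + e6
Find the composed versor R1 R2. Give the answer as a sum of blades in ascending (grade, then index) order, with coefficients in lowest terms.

Distribute over the terms of R1 (each basis-blade product reordered to ascending indices, repeated generators contracted through their squares):
(7/5*e1) R2 = 7/10 + 28/25*e1 e2 + 28/5*e1 e3 + 14/25*e1 e4 - 7*e1 e5 - 14/5*e1 e6
(-1/6*e2) R2 = 2/15 - 1/12*e1 e2 - 2/3*e2 e3 - 1/15*e2 e4 + 5/6*e2 e5 + 1/3*e2 e6
(2*e3) R2 = -8 + e1 e3 - 8/5*e2 e3 + 4/5*e3 e4 - 10*e3 e5 - 4*e3 e6
(6/5*e4) R2 = -12/25 + 3/5*e1 e4 - 24/25*e2 e4 - 24/5*e3 e4 - 6*e4 e5 - 12/5*e4 e6
(3/2*e5) R2 = 15/2 + 3/4*e1 e5 - 6/5*e2 e5 - 6*e3 e5 - 3/5*e4 e5 - 3*e5 e6
(e6) R2 = 2 + 1/2*e1 e6 - 4/5*e2 e6 - 4*e3 e6 - 2/5*e4 e6 + 5*e5 e6
Summing the partial products and collecting blades:
Answer: 139/75 + 311/300*e1 e2 + 33/5*e1 e3 + 29/25*e1 e4 - 25/4*e1 e5 - 23/10*e1 e6 - 34/15*e2 e3 - 77/75*e2 e4 - 11/30*e2 e5 - 7/15*e2 e6 - 4*e3 e4 - 16*e3 e5 - 8*e3 e6 - 33/5*e4 e5 - 14/5*e4 e6 + 2*e5 e6


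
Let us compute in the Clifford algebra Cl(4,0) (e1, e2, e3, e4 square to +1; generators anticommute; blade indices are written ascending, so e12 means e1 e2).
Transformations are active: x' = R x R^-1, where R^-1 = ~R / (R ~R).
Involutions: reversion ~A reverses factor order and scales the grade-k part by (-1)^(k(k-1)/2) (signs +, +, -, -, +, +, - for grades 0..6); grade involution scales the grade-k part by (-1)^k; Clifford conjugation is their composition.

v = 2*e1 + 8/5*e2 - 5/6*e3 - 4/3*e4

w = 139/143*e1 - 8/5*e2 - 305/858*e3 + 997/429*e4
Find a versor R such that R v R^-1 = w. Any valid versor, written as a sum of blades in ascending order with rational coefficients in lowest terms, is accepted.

A norm check does it: q(v) = q(w) = 8129/900, hence R = v + w = 425/143*e1 - 170/143*e3 + 425/429*e4 realises the map — parallel part kept, (v - w)/2 negated, v carried to w.
Answer: 425/143*e1 - 170/143*e3 + 425/429*e4


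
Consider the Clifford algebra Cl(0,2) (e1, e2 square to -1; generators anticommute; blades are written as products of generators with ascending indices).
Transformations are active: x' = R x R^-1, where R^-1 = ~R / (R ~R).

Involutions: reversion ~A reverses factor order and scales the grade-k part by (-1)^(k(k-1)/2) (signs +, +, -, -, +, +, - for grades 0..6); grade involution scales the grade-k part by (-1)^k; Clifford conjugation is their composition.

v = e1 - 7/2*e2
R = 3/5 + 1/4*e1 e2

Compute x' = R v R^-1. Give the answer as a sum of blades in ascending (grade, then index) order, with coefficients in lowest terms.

~R = 3/5 - 1/4*e1 e2, and R ~R = 169/400, so R^-1 = ~R / (169/400).
R v = 59/40*e1 - 37/20*e2
Answer: 539/169*e1 - 593/338*e2


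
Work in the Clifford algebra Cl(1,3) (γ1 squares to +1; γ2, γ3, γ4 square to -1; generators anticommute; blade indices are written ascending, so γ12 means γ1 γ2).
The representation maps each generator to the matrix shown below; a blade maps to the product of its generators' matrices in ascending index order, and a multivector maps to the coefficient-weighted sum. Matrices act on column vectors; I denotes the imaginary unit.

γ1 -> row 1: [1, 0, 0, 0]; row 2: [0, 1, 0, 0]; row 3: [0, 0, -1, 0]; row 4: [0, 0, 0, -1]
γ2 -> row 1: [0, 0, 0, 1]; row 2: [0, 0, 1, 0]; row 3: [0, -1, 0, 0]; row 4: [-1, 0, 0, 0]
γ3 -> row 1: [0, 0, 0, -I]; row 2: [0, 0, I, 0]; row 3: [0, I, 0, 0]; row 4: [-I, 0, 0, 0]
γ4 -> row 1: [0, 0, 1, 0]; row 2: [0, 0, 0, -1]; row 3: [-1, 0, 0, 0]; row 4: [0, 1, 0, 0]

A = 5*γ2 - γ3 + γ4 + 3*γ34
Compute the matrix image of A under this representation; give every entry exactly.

Bivector images (products of the table entries): rho(γ34) = rho(γ3)rho(γ4) = row 1: [0, -I, 0, 0]; row 2: [-I, 0, 0, 0]; row 3: [0, 0, 0, -I]; row 4: [0, 0, -I, 0].
M = (5)*rho(γ2) + (-1)*rho(γ3) + (1)*rho(γ4) + (3)*rho(γ34), summed entrywise:
Answer: row 1: [0, -3*I, 1, 5 + I]; row 2: [-3*I, 0, 5 - I, -1]; row 3: [-1, -5 - I, 0, -3*I]; row 4: [-5 + I, 1, -3*I, 0]


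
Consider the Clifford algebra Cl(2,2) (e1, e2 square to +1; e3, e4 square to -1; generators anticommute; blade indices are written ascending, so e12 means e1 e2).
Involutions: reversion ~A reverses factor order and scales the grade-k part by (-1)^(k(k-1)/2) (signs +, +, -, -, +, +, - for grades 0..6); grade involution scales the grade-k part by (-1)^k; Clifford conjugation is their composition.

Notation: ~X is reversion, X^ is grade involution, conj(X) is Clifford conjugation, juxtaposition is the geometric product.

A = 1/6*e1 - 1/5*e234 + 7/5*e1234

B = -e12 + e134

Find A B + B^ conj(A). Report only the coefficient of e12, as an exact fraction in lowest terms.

first term: 37/30*e2 - 1/5*e12 + 47/30*e34 - 1/5*e134
second term: 37/30*e2 - 1/5*e12 + 47/30*e34 + 1/5*e134
Answer: -2/5


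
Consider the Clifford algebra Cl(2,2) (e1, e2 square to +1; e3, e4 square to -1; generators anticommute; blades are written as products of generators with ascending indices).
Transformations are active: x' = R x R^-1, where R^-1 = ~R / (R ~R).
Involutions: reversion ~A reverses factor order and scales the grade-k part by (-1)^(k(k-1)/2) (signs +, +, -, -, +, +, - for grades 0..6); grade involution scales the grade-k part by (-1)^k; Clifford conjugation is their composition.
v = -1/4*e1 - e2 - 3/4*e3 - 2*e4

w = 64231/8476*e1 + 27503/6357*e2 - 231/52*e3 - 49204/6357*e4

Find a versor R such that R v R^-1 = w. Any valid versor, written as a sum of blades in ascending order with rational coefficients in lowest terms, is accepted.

Construction: equal norms (both -7/2) license R = v + w = 15528/2119*e1 + 21146/6357*e2 - 135/26*e3 - 61918/6357*e4 — nothing changes along that direction, while (v - w)/2 changes sign, so v maps onto w.
Answer: 15528/2119*e1 + 21146/6357*e2 - 135/26*e3 - 61918/6357*e4


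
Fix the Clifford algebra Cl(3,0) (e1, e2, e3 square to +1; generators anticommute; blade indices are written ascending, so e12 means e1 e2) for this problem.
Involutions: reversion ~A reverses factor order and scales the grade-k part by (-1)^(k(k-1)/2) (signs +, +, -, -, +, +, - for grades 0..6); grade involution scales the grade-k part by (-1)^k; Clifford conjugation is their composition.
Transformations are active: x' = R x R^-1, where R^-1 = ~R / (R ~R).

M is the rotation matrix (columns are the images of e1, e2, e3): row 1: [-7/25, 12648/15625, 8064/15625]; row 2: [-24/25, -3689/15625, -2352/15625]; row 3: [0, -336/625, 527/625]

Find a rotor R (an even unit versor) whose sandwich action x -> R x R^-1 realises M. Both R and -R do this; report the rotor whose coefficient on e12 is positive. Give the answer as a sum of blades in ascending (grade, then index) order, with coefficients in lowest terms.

Method: write R = a + b12*e12 + b13*e13 + b23*e23 with a^2 + b12^2 + b13^2 + b23^2 = 1 (so R^-1 = ~R). Expanding the columns R e_j ~R gives tr M = 4a^2 - 1 and, from the antisymmetric part, M21 - M12 = -4a*b12, M13 - M31 = 4a*b13, M32 - M23 = -4a*b23.
Here tr M = 5111/15625, so a^2 = (1 + tr M)/4 = 5184/15625 and a = ±72/125. Taking a = 72/125: M21 - M12 = -27648/15625, M13 - M31 = 8064/15625, M32 - M23 = -6048/15625, giving b12 = 96/125, b13 = 28/125, b23 = 21/125, i.e. R = 72/125 + 96/125*e12 + 28/125*e13 + 21/125*e23.
Its e12 coefficient is already positive.
Answer: 72/125 + 96/125*e12 + 28/125*e13 + 21/125*e23. Key observation: the double cover Spin(3) -> SO(3) sends R and -R to the same matrix (trace 5111/15625 here), so the stated sign of the e12 coefficient is what selects one sheet.


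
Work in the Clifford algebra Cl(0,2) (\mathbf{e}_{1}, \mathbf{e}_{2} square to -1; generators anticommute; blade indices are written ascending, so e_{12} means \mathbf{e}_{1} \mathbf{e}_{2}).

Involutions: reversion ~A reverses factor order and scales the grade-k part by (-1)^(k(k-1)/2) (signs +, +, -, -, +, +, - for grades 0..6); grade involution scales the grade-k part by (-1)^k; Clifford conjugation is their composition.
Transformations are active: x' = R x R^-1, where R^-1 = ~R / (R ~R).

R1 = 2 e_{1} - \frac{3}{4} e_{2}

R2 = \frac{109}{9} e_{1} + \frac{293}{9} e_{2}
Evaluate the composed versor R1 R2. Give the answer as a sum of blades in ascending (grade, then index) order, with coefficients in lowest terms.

Distribute over the terms of R1 (each basis-blade product reordered to ascending indices, repeated generators contracted through their squares):
(2 e_{1}) R2 = -\frac{218}{9} + \frac{586}{9} e_{12}
(-\frac{3}{4} e_{2}) R2 = \frac{293}{12} + \frac{109}{12} e_{12}
Summing the partial products and collecting blades:
Answer: \frac{7}{36} + \frac{2671}{36} e_{12}


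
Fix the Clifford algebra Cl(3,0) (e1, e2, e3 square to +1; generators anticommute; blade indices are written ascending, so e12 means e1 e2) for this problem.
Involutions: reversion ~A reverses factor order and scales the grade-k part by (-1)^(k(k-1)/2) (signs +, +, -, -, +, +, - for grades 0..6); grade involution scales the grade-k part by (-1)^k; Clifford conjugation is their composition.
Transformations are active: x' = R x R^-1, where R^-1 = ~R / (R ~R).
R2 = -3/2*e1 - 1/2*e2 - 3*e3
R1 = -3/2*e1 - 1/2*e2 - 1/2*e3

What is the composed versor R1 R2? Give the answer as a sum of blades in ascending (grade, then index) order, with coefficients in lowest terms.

Distribute over the terms of R1 (each basis-blade product reordered to ascending indices, repeated generators contracted through their squares):
(-3/2*e1) R2 = 9/4 + 3/4*e12 + 9/2*e13
(-1/2*e2) R2 = 1/4 - 3/4*e12 + 3/2*e23
(-1/2*e3) R2 = 3/2 - 3/4*e13 - 1/4*e23
Summing the partial products and collecting blades:
Answer: 4 + 15/4*e13 + 5/4*e23


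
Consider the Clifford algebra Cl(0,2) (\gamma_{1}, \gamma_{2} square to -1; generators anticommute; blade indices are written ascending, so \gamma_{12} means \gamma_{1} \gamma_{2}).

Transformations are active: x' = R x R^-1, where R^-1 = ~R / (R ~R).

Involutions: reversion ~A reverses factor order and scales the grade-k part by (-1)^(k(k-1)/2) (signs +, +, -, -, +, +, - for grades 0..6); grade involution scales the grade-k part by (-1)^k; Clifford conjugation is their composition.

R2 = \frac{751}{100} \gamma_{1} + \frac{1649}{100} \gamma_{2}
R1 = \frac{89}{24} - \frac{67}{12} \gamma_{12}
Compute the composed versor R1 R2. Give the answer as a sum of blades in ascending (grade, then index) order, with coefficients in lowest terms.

Distribute over the terms of R1 (each basis-blade product reordered to ascending indices, repeated generators contracted through their squares):
(\frac{89}{24}) R2 = \frac{66839}{2400} \gamma_{1} + \frac{146761}{2400} \gamma_{2}
(-\frac{67}{12} \gamma_{12}) R2 = \frac{110483}{1200} \gamma_{1} - \frac{50317}{1200} \gamma_{2}
Summing the partial products and collecting blades:
Answer: \frac{19187}{160} \gamma_{1} + \frac{46127}{2400} \gamma_{2}


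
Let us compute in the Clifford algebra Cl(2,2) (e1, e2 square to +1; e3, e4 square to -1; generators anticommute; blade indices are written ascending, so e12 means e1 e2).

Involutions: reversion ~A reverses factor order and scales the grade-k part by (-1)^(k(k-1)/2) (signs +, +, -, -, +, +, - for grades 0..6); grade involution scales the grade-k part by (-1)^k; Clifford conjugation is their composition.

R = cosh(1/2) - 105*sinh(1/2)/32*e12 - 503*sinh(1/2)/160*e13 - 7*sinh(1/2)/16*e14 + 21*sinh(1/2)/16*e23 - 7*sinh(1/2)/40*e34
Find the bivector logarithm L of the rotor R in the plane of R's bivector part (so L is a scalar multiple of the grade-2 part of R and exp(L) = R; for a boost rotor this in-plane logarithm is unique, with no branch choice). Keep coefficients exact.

The scalar part of R is cosh(1/2), which determines |rapidity| via cosh; the sign lives in the bivector part, and pairing them (bivector part over sinh of the rapidity = the plane) gives the unique in-plane L = rapidity * plane.
Concretely: cosh(rapidity) = cosh(1/2) gives rapidity = ±1/2, and since rapidity/sinh(rapidity) is even the sign is immaterial: L = (rapidity/sinh(rapidity)) * <R>_2 = (1/(2*sinh(1/2))) * <R>_2.
Answer: -105/64*e12 - 503/320*e13 - 7/32*e14 + 21/32*e23 - 7/80*e34


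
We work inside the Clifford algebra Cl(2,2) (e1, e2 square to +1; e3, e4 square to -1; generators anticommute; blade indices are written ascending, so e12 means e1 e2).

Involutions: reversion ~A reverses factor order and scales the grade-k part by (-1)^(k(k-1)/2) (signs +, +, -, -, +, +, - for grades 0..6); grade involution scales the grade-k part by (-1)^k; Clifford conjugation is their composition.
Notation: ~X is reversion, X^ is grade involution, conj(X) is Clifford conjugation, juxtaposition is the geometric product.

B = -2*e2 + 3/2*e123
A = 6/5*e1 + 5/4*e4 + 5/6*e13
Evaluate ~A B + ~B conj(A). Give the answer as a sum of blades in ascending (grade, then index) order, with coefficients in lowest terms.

first term: 5/4*e2 - 12/5*e12 + 9/5*e23 + 5/2*e24 - 5/3*e123 - 15/8*e1234
second term: -5/4*e2 - 12/5*e12 + 9/5*e23 + 5/2*e24 - 5/3*e123 + 15/8*e1234
Answer: -24/5*e12 + 18/5*e23 + 5*e24 - 10/3*e123


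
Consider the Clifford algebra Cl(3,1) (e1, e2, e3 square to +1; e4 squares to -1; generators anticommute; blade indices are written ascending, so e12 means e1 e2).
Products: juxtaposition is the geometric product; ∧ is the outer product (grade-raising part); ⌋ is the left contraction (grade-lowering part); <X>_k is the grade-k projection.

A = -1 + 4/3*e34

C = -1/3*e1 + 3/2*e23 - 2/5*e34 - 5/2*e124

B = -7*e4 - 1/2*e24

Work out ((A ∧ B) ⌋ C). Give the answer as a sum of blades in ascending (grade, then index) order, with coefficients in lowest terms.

step 1: 7*e4 + 1/2*e24
step 2: -5/4*e1 - 14/5*e3 + 35/2*e12
Answer: -5/4*e1 - 14/5*e3 + 35/2*e12


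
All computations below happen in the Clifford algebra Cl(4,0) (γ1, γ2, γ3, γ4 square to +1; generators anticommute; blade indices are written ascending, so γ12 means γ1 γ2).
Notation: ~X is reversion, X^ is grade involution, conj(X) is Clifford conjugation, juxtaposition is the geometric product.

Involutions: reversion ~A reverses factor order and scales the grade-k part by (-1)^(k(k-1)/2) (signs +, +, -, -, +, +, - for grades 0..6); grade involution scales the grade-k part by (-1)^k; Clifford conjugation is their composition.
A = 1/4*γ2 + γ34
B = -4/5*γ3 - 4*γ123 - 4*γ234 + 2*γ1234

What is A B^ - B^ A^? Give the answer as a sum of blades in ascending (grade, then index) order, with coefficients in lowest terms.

first term: -4*γ2 - 4/5*γ4 - 2*γ12 - γ13 + 1/5*γ23 + γ34 - 4*γ124 - 1/2*γ134
second term: -4*γ2 + 4/5*γ4 - 2*γ12 + γ13 + 1/5*γ23 - γ34 + 4*γ124 - 1/2*γ134
Answer: -8/5*γ4 - 2*γ13 + 2*γ34 - 8*γ124


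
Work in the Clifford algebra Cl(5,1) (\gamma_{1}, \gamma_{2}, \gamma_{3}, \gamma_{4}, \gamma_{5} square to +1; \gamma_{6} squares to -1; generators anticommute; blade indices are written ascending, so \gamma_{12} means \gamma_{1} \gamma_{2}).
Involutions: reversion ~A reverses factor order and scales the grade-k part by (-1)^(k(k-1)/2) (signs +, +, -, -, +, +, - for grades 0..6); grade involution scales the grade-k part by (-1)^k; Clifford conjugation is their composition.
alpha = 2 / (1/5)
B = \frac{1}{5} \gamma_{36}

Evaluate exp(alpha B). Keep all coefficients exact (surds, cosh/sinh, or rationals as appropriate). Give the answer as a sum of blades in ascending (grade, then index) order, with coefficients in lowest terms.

B^2 = (\frac{1}{5})^2*(\gamma_{36})^2 = \frac{1}{25}*(+1) = \frac{1}{25} (a basis 2-blade squares to minus the product of its generators' squares).
B^2 = \frac{1}{25} — hyperbolic case — the even/odd split gives cosh and sinh: l = \frac{1}{5}, alpha*l = 2, so exp(alpha B) = cosh(2) + (sinh(2)/(\frac{1}{5}))*B = \cosh{\left(2 \right)} + (5 \sinh{\left(2 \right)})*B.
Answer: \cosh{\left(2 \right)} + \sinh{\left(2 \right)} \gamma_{36}


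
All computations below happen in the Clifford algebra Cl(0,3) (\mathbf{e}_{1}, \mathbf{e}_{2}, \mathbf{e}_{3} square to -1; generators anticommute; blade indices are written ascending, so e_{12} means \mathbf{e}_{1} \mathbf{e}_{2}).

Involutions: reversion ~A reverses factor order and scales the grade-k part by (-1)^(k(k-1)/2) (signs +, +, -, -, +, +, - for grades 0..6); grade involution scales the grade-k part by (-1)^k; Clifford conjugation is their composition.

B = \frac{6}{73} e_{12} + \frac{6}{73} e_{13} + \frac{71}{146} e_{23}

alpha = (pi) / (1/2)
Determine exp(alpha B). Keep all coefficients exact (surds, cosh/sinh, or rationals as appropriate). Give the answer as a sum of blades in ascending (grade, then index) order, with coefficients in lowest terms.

B^2 term by term: the squares give (\frac{6}{73})^2*(e_{12})^2 + (\frac{6}{73})^2*(e_{13})^2 + (\frac{71}{146})^2*(e_{23})^2 = \frac{36}{5329}*(-1) + \frac{36}{5329}*(-1) + \frac{5041}{21316}*(-1) = -\frac{1}{4} (each basis 2-blade squares to minus the product of its generators' squares); cross terms between blades sharing an index anticommute and cancel. So B^2 = -\frac{1}{4}.
B^2 = -\frac{1}{4} — since the square is negative, the closed form is circular: l = \frac{1}{2}, alpha*l = \pi, so exp(alpha B) = cos(\pi) + (sin(\pi)/(\frac{1}{2}))*B = -1 + (0)*B.
Answer: -1


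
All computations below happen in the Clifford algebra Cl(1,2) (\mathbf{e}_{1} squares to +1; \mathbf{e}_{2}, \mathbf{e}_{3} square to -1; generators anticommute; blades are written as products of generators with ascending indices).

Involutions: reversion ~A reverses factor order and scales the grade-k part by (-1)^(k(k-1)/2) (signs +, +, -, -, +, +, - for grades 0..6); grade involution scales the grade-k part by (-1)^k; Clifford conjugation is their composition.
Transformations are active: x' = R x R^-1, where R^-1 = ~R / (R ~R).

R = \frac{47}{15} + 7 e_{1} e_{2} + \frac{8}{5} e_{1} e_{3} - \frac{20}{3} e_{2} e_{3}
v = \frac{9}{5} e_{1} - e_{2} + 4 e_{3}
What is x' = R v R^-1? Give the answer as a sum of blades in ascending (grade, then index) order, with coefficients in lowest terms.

~R = \frac{47}{15} - 7 e_{1} e_{2} - \frac{8}{5} e_{1} e_{3} + \frac{20}{3} e_{2} e_{3}, and R ~R = \frac{608}{225}, so R^-1 = ~R / (\frac{608}{225}).
R v = \frac{156}{25} e_{1} + \frac{164}{15} e_{2} + \frac{408}{25} e_{3} + \frac{88}{5} e_{1} e_{2} e_{3}
Answer: -\frac{5637}{76} e_{1} + \frac{3587}{76} e_{2} - \frac{5447}{95} e_{3}


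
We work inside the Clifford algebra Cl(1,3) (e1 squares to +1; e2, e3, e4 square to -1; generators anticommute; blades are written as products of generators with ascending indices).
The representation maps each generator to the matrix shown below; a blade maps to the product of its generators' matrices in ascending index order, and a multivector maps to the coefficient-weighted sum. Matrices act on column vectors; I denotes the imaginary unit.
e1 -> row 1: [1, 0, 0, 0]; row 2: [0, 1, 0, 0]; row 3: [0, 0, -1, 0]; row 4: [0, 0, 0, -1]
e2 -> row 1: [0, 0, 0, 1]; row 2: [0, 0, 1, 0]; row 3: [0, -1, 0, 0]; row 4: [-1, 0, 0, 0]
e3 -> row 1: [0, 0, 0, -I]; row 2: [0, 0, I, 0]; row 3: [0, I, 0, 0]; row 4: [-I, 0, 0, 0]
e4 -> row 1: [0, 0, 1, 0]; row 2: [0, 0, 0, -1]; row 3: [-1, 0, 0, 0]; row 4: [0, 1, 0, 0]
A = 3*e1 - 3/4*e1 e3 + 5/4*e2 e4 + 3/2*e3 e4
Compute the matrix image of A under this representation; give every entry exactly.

Bivector images (products of the table entries): rho(e1 e3) = rho(e1)rho(e3) = row 1: [0, 0, 0, -I]; row 2: [0, 0, I, 0]; row 3: [0, -I, 0, 0]; row 4: [I, 0, 0, 0]; rho(e2 e4) = rho(e2)rho(e4) = row 1: [0, 1, 0, 0]; row 2: [-1, 0, 0, 0]; row 3: [0, 0, 0, 1]; row 4: [0, 0, -1, 0]; rho(e3 e4) = rho(e3)rho(e4) = row 1: [0, -I, 0, 0]; row 2: [-I, 0, 0, 0]; row 3: [0, 0, 0, -I]; row 4: [0, 0, -I, 0].
M = (3)*rho(e1) + (-3/4)*rho(e1 e3) + (5/4)*rho(e2 e4) + (3/2)*rho(e3 e4), summed entrywise:
Answer: row 1: [3, 5/4 - 3*I/2, 0, 3*I/4]; row 2: [-5/4 - 3*I/2, 3, -3*I/4, 0]; row 3: [0, 3*I/4, -3, 5/4 - 3*I/2]; row 4: [-3*I/4, 0, -5/4 - 3*I/2, -3]


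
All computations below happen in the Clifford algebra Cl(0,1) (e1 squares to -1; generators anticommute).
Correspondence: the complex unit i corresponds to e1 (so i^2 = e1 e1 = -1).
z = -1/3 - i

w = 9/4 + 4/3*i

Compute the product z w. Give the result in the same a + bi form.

In blades: z = -1/3 - e1, w = 9/4 + 4/3*e1.
Distribute z over w term by term (generator squares from the signature, products reordered to ascending indices): (-1/3)*w = -3/4 - 4/9*e1; (-e1)*w = 4/3 - 9/4*e1.
Sum: 7/12 - 97/36*e1; translating back through the correspondence:
Answer: 7/12 - 97/36*i


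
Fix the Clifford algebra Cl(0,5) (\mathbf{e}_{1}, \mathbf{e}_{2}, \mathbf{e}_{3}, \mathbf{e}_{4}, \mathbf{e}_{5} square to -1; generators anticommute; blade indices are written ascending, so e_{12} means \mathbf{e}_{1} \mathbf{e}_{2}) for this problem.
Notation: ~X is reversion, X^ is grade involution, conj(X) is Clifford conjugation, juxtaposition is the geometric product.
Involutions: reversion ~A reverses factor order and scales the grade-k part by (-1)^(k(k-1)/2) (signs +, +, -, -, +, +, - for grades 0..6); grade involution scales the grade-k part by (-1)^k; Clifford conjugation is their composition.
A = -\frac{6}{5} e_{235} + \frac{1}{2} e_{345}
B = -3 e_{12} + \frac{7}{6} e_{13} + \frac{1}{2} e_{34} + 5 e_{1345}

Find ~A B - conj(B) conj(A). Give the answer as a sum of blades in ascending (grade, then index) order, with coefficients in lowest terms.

first term: \frac{5}{2} e_{1} + \frac{1}{4} e_{5} - 6 e_{124} - \frac{7}{5} e_{125} - \frac{18}{5} e_{135} - \frac{7}{12} e_{145} - \frac{3}{5} e_{245} + \frac{3}{2} e_{12345}
second term: \frac{5}{2} e_{1} + \frac{1}{4} e_{5} + 6 e_{124} + \frac{7}{5} e_{125} + \frac{18}{5} e_{135} + \frac{7}{12} e_{145} + \frac{3}{5} e_{245} + \frac{3}{2} e_{12345}
Answer: -12 e_{124} - \frac{14}{5} e_{125} - \frac{36}{5} e_{135} - \frac{7}{6} e_{145} - \frac{6}{5} e_{245}


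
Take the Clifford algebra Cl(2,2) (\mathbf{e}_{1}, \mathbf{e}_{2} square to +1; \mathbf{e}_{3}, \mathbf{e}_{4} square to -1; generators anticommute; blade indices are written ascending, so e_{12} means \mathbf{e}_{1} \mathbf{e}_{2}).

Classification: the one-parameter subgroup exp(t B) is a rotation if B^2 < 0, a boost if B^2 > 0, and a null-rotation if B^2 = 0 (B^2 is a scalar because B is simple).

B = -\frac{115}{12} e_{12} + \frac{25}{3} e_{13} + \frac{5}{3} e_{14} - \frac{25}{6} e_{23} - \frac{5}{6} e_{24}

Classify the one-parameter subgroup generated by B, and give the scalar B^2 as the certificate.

B^2 term by term: the squares give (-\frac{115}{12})^2*(e_{12})^2 + (\frac{25}{3})^2*(e_{13})^2 + (\frac{5}{3})^2*(e_{14})^2 + (-\frac{25}{6})^2*(e_{23})^2 + (-\frac{5}{6})^2*(e_{24})^2 = \frac{13225}{144}*(-1) + \frac{625}{9}*(+1) + \frac{25}{9}*(+1) + \frac{625}{36}*(+1) + \frac{25}{36}*(+1) = -\frac{25}{16} (each basis 2-blade squares to minus the product of its generators' squares); cross terms between blades sharing an index anticommute and cancel; the commuting (index-disjoint) pairs give grade-4 terms 2*c*c'*(blade product), which cancel blade by blade — e_{1234}: \frac{125}{9} - \frac{125}{9} = 0 — confirming B is simple. So B^2 = -\frac{25}{16}.
Answer: rotation, certificate B^2 = -\frac{25}{16}. No conjugation can change B^2 = -\frac{25}{16}; the sign gives the class.


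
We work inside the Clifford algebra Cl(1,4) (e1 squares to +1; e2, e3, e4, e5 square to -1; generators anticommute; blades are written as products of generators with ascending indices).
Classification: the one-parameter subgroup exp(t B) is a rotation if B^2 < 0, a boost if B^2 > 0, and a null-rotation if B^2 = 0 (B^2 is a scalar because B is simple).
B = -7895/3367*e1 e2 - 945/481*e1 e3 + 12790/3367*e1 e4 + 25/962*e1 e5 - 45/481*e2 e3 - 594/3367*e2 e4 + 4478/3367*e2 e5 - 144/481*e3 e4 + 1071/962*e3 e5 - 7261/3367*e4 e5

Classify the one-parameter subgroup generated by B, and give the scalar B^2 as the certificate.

B^2 term by term: the squares give (-7895/3367)^2*(e1 e2)^2 + (-945/481)^2*(e1 e3)^2 + (12790/3367)^2*(e1 e4)^2 + (25/962)^2*(e1 e5)^2 + (-45/481)^2*(e2 e3)^2 + (-594/3367)^2*(e2 e4)^2 + (4478/3367)^2*(e2 e5)^2 + (-144/481)^2*(e3 e4)^2 + (1071/962)^2*(e3 e5)^2 + (-7261/3367)^2*(e4 e5)^2 = 62331025/11336689*(+1) + 893025/231361*(+1) + 163584100/11336689*(+1) + 625/925444*(+1) + 2025/231361*(-1) + 352836/11336689*(-1) + 20052484/11336689*(-1) + 20736/231361*(-1) + 1147041/925444*(-1) + 52722121/11336689*(-1) = 16 (each basis 2-blade squares to minus the product of its generators' squares); cross terms between blades sharing an index anticommute and cancel; the commuting (index-disjoint) pairs give grade-4 terms 2*c*c'*(blade product), which cancel blade by blade — e1 e2 e3 e4: 2273760/1619527 - 160380/231361 - 1151100/1619527 = 0; e1 e2 e3 e5: -1207935/231361 + 1209060/231361 - 1125/231361 = 0; e1 e2 e4 e5: 114651190/11336689 - 114547240/11336689 - 14850/1619527 = 0; e1 e3 e4 e5: 1960470/231361 - 1956870/231361 - 3600/231361 = 0; e2 e3 e4 e5: 653490/1619527 + 90882/231361 - 1289664/1619527 = 0 — confirming B is simple. So B^2 = 16.
Answer: boost, certificate B^2 = 16. One invariant decides it: the square 16 survives every conjugation, and its sign is exactly the classification.


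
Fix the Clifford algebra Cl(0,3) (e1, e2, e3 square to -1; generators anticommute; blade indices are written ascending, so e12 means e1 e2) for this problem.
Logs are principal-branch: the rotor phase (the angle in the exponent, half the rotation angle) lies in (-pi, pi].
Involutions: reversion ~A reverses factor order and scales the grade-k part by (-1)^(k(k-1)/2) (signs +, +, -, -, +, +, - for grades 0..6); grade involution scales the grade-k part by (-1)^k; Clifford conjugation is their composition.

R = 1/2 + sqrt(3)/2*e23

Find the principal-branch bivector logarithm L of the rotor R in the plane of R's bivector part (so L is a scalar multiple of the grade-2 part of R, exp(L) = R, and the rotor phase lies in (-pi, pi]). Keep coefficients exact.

The scalar part of R is 1/2, so the principal-branch rotor phase is pinned; divide the bivector part by its sine to get the unit plane — L is the phase times that plane.
Concretely: cos(phase) = 1/2 gives phase = ±pi/3, and since phase/sin(phase) is even the sign is immaterial: L = (phase/sin(phase)) * <R>_2 = (2*sqrt(3)*pi/9) * <R>_2.
Answer: pi/3*e23


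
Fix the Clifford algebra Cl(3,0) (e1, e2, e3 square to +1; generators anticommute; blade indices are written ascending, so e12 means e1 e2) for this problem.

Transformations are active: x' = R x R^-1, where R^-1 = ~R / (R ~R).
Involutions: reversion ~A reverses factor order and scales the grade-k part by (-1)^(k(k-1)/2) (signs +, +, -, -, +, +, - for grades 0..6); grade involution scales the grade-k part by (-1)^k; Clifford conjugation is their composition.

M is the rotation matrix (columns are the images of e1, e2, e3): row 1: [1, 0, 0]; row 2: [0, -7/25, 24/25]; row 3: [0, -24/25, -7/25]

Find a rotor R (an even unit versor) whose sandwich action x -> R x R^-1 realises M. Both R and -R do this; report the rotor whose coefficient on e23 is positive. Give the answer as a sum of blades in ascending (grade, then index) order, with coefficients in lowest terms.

Method: write R = a + b12*e12 + b13*e13 + b23*e23 with a^2 + b12^2 + b13^2 + b23^2 = 1 (so R^-1 = ~R). Expanding the columns R e_j ~R gives tr M = 4a^2 - 1 and, from the antisymmetric part, M21 - M12 = -4a*b12, M13 - M31 = 4a*b13, M32 - M23 = -4a*b23.
Here tr M = 11/25, so a^2 = (1 + tr M)/4 = 9/25 and a = ±3/5. Taking a = 3/5: M21 - M12 = 0, M13 - M31 = 0, M32 - M23 = -48/25, giving b12 = 0, b13 = 0, b23 = 4/5, i.e. R = 3/5 + 4/5*e23.
Its e23 coefficient is already positive.
Answer: 3/5 + 4/5*e23. Why the constraint matters: R and -R act identically through the sandwich — M has trace 11/25 either way — so only the sign condition on e23 picks one of the two preimages.


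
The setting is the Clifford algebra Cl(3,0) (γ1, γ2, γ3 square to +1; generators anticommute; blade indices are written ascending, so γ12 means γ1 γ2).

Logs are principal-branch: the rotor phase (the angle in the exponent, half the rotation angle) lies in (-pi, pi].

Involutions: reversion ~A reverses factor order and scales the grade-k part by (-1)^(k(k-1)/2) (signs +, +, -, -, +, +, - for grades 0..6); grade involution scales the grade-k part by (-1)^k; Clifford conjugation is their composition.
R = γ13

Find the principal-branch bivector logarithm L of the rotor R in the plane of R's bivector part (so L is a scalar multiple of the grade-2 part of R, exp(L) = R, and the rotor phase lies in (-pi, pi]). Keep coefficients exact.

The scalar part of R is 0, which pins the rotor phase on the principal branch; dividing the bivector part by the sine of that phase recovers the unit plane, and L is the phase times that plane.
Concretely: cos(phase) = 0 gives phase = ±pi/2, and since phase/sin(phase) is even the sign is immaterial: L = (phase/sin(phase)) * <R>_2 = (pi/2) * <R>_2.
Answer: pi/2*γ13


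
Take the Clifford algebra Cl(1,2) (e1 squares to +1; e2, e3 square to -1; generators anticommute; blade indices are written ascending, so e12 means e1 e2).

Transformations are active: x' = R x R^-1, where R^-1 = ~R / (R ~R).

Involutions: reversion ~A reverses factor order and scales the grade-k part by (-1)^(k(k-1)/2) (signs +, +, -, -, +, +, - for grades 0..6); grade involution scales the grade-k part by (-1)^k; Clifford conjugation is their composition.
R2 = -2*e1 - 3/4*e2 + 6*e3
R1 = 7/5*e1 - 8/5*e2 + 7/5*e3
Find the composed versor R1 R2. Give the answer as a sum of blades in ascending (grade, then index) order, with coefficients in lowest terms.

Distribute over the terms of R1 (each basis-blade product reordered to ascending indices, repeated generators contracted through their squares):
(7/5*e1) R2 = -14/5 - 21/20*e12 + 42/5*e13
(-8/5*e2) R2 = -6/5 - 16/5*e12 - 48/5*e23
(7/5*e3) R2 = -42/5 + 14/5*e13 + 21/20*e23
Summing the partial products and collecting blades:
Answer: -62/5 - 17/4*e12 + 56/5*e13 - 171/20*e23


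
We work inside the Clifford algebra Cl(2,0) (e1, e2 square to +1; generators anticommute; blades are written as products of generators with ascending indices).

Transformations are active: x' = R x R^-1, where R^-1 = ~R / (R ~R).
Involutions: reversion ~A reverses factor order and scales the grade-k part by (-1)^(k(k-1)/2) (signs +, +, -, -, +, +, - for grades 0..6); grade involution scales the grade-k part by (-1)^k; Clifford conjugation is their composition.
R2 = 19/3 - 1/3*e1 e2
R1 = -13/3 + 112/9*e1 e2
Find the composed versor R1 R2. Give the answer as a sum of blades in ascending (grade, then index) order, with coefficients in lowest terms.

Distribute over the terms of R1 (each basis-blade product reordered to ascending indices, repeated generators contracted through their squares):
(-13/3) R2 = -247/9 + 13/9*e1 e2
(112/9*e1 e2) R2 = 112/27 + 2128/27*e1 e2
Summing the partial products and collecting blades:
Answer: -629/27 + 2167/27*e1 e2
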